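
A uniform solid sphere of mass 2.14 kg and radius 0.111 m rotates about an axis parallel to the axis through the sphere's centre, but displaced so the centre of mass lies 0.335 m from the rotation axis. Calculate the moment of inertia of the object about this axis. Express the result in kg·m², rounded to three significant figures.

0.251

I_cm = (2/5)MR² = (2/5)(2.14)(0.111)² = 0.010547 kg·m²; centre at d = 0.335 m, so I = I_cm + Md² gives I = 0.010547 + (2.14)(0.335)² = 0.25071 kg·m².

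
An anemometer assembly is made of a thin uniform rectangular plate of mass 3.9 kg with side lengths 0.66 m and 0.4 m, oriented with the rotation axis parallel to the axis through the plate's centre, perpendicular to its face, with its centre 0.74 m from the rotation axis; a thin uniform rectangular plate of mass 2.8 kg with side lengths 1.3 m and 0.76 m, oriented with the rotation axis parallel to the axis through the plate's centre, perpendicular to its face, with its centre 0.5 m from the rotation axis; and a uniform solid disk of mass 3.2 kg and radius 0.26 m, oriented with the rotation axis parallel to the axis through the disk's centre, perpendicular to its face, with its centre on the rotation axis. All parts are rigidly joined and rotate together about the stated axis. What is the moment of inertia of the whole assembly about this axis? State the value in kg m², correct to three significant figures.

3.67

Rectangular plate: I_cm = (1/12)M(a²+b²) = (1/12)(3.9)[(0.66)² + (0.4)²] = 0.19357 kg m²; centre at d = 0.74 m, so the parallel axis theorem gives I = 0.19357 + (3.9)(0.74)² = 2.3292 kg m².
Rectangular plate: I_cm = (1/12)M(a²+b²) = (1/12)(2.8)[(1.3)² + (0.76)²] = 0.52911 kg m²; centre at d = 0.5 m, so the parallel axis theorem gives I = 0.52911 + (2.8)(0.5)² = 1.2291 kg m².
Solid disk: I_cm = (1/2)MR² = (1/2)(3.2)(0.26)² = 0.10816 kg m²; axis through the centre, so I = 0.10816 kg m².
Total I = 2.3292 + 1.2291 + 0.10816 = 3.6665 kg m².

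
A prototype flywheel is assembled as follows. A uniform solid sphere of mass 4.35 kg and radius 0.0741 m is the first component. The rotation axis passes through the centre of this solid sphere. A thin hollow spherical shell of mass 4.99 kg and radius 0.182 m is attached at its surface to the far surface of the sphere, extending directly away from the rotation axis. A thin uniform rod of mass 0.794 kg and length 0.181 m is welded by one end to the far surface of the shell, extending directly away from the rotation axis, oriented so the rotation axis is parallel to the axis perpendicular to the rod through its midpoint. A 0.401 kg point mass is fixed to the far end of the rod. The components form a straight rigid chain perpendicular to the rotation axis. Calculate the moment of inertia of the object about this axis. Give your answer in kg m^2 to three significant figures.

Solid sphere: I_cm = (2/5)MR² = (2/5)(4.35)(0.0741)² = 0.009554 kg m^2; axis through the centre, so I = 0.009554 kg m^2.
Spherical shell: I_cm = (2/3)MR² = (2/3)(4.99)(0.182)² = 0.11019 kg m^2; centre at d = 0.0741 + 0.182 = 0.2561 m, so I = I_cm + Md² gives I = 0.11019 + (4.99)(0.2561)² = 0.43747 kg m^2.
Thin rod: I_cm = (1/12)ML² = (1/12)(0.794)(0.181)² = 0.0021677 kg m^2; centre at d = 0.0741 + 0.182 + 0.182 + 0.0905 = 0.5286 m, so I = I_cm + Md² gives I = 0.0021677 + (0.794)(0.5286)² = 0.22403 kg m^2.
Point mass: I_cm = 0; centre at d = 0.0741 + 0.182 + 0.182 + 0.0905 + 0.0905 = 0.6191 m, so I = I_cm + Md² gives I = 0 + (0.401)(0.6191)² = 0.1537 kg m^2.
Total I = 0.009554 + 0.43747 + 0.22403 + 0.1537 = 0.82475 kg m^2.

0.825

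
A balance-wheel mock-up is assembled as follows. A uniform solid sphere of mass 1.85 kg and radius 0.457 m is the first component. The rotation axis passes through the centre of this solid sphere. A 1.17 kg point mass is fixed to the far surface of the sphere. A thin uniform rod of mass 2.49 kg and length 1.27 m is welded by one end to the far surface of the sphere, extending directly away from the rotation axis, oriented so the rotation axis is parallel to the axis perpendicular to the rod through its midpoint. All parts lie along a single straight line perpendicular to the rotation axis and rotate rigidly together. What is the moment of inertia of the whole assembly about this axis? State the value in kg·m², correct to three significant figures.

Solid sphere: I_cm = (2/5)MR² = (2/5)(1.85)(0.457)² = 0.15455 kg·m²; axis through the centre, so I = 0.15455 kg·m².
Point mass: I_cm = 0; centre at d = 0.457 m, so the parallel axis theorem gives I = 0 + (1.17)(0.457)² = 0.24435 kg·m².
Thin rod: I_cm = (1/12)ML² = (1/12)(2.49)(1.27)² = 0.33468 kg·m²; centre at d = 0.457 + 0.635 = 1.092 m, so the parallel axis theorem gives I = 0.33468 + (2.49)(1.092)² = 3.3039 kg·m².
Total I = 0.15455 + 0.24435 + 3.3039 = 3.7028 kg·m².

3.70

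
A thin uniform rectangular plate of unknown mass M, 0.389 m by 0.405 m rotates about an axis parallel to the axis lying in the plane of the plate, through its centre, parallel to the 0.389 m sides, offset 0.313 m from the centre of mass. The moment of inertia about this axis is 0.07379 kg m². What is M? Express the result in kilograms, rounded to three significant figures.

0.661

I = I_cm + Md² = (1/12)Mb² + Md² = M·[0.0833333·(0.405)² + (0.313)²] = M·0.11164.
So M = 0.07379 / 0.11164 = 0.66098 kg.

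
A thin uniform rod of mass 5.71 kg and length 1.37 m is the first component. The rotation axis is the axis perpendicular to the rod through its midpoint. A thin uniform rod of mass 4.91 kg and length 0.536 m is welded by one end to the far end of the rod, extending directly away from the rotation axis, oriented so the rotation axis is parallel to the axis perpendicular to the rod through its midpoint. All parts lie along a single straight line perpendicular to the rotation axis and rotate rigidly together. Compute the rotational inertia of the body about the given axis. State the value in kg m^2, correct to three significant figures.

Thin rod: I_cm = (1/12)ML² = (1/12)(5.71)(1.37)² = 0.89309 kg m^2; axis through the centre, so I = 0.89309 kg m^2.
Thin rod: I_cm = (1/12)ML² = (1/12)(4.91)(0.536)² = 0.11755 kg m^2; centre at d = 0.685 + 0.268 = 0.953 m, so I = I_cm + Md² gives I = 0.11755 + (4.91)(0.953)² = 4.5769 kg m^2.
Total I = 0.89309 + 4.5769 = 5.4699 kg m^2.

5.47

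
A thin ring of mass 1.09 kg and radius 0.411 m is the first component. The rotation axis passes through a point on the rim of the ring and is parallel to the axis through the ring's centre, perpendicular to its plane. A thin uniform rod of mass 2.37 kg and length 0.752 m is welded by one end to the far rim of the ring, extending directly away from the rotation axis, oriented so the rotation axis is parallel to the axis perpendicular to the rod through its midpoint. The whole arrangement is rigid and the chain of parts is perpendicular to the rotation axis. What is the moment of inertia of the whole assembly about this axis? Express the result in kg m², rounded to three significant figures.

3.88

Thin ring: I_cm = MR² = (1.09)(0.411)² = 0.18412 kg m²; centre at d = 0.411 m, so I = I_cm + Md² gives I = 0.18412 + (1.09)(0.411)² = 0.36825 kg m².
Thin rod: I_cm = (1/12)ML² = (1/12)(2.37)(0.752)² = 0.11169 kg m²; centre at d = 0.411 + 0.411 + 0.376 = 1.198 m, so I = I_cm + Md² gives I = 0.11169 + (2.37)(1.198)² = 3.5131 kg m².
Total I = 0.36825 + 3.5131 = 3.8814 kg m².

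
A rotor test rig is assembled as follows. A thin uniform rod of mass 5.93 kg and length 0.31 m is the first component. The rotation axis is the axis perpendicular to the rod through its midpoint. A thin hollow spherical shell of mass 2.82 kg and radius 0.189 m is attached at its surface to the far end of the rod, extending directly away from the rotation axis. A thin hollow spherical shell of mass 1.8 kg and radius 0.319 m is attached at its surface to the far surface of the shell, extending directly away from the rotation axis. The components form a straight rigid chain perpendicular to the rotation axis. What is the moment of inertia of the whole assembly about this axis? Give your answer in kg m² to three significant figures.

1.88

Thin rod: I_cm = (1/12)ML² = (1/12)(5.93)(0.31)² = 0.047489 kg m²; axis through the centre, so I = 0.047489 kg m².
Spherical shell: I_cm = (2/3)MR² = (2/3)(2.82)(0.189)² = 0.067155 kg m²; centre at d = 0.155 + 0.189 = 0.344 m, so the parallel axis theorem gives I = 0.067155 + (2.82)(0.344)² = 0.40086 kg m².
Spherical shell: I_cm = (2/3)MR² = (2/3)(1.8)(0.319)² = 0.12211 kg m²; centre at d = 0.155 + 0.189 + 0.189 + 0.319 = 0.852 m, so the parallel axis theorem gives I = 0.12211 + (1.8)(0.852)² = 1.4287 kg m².
Total I = 0.047489 + 0.40086 + 1.4287 = 1.8771 kg m².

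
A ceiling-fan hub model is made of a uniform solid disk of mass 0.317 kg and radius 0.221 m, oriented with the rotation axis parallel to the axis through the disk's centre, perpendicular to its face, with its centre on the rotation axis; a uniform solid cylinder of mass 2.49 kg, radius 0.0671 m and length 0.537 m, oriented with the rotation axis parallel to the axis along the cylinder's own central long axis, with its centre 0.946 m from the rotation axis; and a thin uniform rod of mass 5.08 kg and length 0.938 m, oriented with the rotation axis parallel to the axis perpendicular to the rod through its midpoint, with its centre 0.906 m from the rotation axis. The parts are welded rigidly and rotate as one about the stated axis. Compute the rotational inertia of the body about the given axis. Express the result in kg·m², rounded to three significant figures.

Solid disk: I_cm = (1/2)MR² = (1/2)(0.317)(0.221)² = 0.0077413 kg·m²; axis through the centre, so I = 0.0077413 kg·m².
Solid cylinder: I_cm = (1/2)MR² = (1/2)(2.49)(0.0671)² = 0.0056055 kg·m²; centre at d = 0.946 m, so I = I_cm + Md² gives I = 0.0056055 + (2.49)(0.946)² = 2.2339 kg·m².
Thin rod: I_cm = (1/12)ML² = (1/12)(5.08)(0.938)² = 0.37247 kg·m²; centre at d = 0.906 m, so I = I_cm + Md² gives I = 0.37247 + (5.08)(0.906)² = 4.5423 kg·m².
Total I = 0.0077413 + 2.2339 + 4.5423 = 6.784 kg·m².

6.78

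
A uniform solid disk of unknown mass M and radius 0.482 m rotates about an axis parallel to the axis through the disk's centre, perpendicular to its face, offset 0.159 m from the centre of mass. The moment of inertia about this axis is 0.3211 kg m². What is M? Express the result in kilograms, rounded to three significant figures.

I = I_cm + Md² = (1/2)MR² + Md² = M·[0.5·(0.482)² + (0.159)²] = M·0.14144.
So M = 0.3211 / 0.14144 = 2.2702 kg.

2.27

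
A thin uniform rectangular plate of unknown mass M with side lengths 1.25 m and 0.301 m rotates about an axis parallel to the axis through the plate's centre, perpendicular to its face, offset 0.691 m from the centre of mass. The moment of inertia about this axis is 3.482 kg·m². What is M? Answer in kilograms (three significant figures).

5.66

I = I_cm + Md² = (1/12)M(a²+b²) + Md² = M·[0.0833333·[(1.25)² + (0.301)²] + (0.691)²] = M·0.61524.
So M = 3.482 / 0.61524 = 5.6596 kg.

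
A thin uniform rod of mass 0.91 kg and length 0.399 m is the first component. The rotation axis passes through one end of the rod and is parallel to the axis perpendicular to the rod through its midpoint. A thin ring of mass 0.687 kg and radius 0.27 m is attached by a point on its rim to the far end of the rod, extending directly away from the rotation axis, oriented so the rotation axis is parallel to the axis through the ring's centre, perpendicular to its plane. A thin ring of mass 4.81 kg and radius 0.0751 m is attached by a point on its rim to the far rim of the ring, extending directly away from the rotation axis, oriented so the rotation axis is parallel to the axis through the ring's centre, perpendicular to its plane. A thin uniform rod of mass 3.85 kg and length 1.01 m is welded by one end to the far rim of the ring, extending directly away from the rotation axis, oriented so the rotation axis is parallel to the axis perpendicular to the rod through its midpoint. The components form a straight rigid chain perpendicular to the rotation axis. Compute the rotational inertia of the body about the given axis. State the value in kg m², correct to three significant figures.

15.5

Thin rod: I_cm = (1/12)ML² = (1/12)(0.91)(0.399)² = 0.012073 kg m²; centre at d = 0.1995 m, so the parallel axis theorem gives I = 0.012073 + (0.91)(0.1995)² = 0.048291 kg m².
Thin ring: I_cm = MR² = (0.687)(0.27)² = 0.050082 kg m²; centre at d = 0.1995 + 0.1995 + 0.27 = 0.669 m, so the parallel axis theorem gives I = 0.050082 + (0.687)(0.669)² = 0.35756 kg m².
Thin ring: I_cm = MR² = (4.81)(0.0751)² = 0.027128 kg m²; centre at d = 0.1995 + 0.1995 + 0.27 + 0.27 + 0.0751 = 1.0141 m, so the parallel axis theorem gives I = 0.027128 + (4.81)(1.0141)² = 4.9737 kg m².
Thin rod: I_cm = (1/12)ML² = (1/12)(3.85)(1.01)² = 0.32728 kg m²; centre at d = 0.1995 + 0.1995 + 0.27 + 0.27 + 0.0751 + 0.0751 + 0.505 = 1.5942 m, so the parallel axis theorem gives I = 0.32728 + (3.85)(1.5942)² = 10.112 kg m².
Total I = 0.048291 + 0.35756 + 4.9737 + 10.112 = 15.492 kg m².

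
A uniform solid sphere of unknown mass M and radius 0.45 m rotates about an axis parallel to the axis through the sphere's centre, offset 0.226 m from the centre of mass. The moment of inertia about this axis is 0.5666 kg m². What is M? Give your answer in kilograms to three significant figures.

I = I_cm + Md² = (2/5)MR² + Md² = M·[0.4·(0.45)² + (0.226)²] = M·0.13208.
So M = 0.5666 / 0.13208 = 4.29 kg.

4.29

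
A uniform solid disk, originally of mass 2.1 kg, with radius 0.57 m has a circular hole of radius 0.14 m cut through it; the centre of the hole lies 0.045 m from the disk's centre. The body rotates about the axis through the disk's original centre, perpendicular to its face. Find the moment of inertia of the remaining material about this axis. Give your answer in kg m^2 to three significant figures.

Unpierced body about its centre: I₀ = (1/2)MR² = (1/2)(2.1)(0.57)² = 0.34114 kg m^2.
The removed disk has mass m = M·(r/R)² = (2.1)(0.14/0.57)² = 0.12669 kg (same uniform areal density).
Its moment of inertia about the rotation axis (parallel-axis theorem): I_hole = (1/2)mr² + md² = (1/2)(0.12669)(0.14)² + (0.12669)(0.045)² = 0.0014981 kg m^2.
Treating the hole as negative mass, I = I₀ − I_hole = 0.34114 − 0.0014981 = 0.33965 kg m^2.

0.340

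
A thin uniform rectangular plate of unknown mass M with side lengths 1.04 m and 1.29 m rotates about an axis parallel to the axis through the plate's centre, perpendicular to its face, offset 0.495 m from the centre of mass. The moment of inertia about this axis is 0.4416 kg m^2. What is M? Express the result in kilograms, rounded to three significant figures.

0.932

I = I_cm + Md² = (1/12)M(a²+b²) + Md² = M·[0.0833333·[(1.04)² + (1.29)²] + (0.495)²] = M·0.47383.
So M = 0.4416 / 0.47383 = 0.93197 kg.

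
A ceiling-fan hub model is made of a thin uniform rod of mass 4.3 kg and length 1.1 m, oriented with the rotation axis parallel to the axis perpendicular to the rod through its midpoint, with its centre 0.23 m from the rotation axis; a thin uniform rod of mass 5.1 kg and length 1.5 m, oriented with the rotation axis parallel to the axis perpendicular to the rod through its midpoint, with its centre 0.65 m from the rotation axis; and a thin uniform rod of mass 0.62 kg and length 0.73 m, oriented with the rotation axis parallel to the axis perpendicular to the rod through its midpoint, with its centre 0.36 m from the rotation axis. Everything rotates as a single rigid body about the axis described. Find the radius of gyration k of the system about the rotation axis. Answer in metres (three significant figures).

Thin rod: I_cm = (1/12)ML² = (1/12)(4.3)(1.1)² = 0.43358 kg m^2; centre at d = 0.23 m, so the parallel axis theorem gives I = 0.43358 + (4.3)(0.23)² = 0.66105 kg m^2.
Thin rod: I_cm = (1/12)ML² = (1/12)(5.1)(1.5)² = 0.95625 kg m^2; centre at d = 0.65 m, so the parallel axis theorem gives I = 0.95625 + (5.1)(0.65)² = 3.111 kg m^2.
Thin rod: I_cm = (1/12)ML² = (1/12)(0.62)(0.73)² = 0.027533 kg m^2; centre at d = 0.36 m, so the parallel axis theorem gives I = 0.027533 + (0.62)(0.36)² = 0.10789 kg m^2.
Total I = 3.8799 kg m^2; total mass M = 10.02 kg.
k = √(I/M) = √(3.8799/10.02) = 0.62227 m.

0.622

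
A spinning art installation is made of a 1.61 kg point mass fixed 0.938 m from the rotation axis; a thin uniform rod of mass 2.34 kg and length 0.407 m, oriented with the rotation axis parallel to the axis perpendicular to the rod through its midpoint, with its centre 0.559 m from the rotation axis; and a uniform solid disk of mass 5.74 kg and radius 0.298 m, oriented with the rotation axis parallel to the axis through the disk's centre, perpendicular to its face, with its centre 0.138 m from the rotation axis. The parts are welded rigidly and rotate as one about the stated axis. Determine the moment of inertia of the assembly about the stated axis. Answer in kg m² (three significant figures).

Point mass: I_cm = 0; centre at d = 0.938 m, so the parallel axis theorem gives I = 0 + (1.61)(0.938)² = 1.4165 kg m².
Thin rod: I_cm = (1/12)ML² = (1/12)(2.34)(0.407)² = 0.032302 kg m²; centre at d = 0.559 m, so the parallel axis theorem gives I = 0.032302 + (2.34)(0.559)² = 0.76351 kg m².
Solid disk: I_cm = (1/2)MR² = (1/2)(5.74)(0.298)² = 0.25487 kg m²; centre at d = 0.138 m, so the parallel axis theorem gives I = 0.25487 + (5.74)(0.138)² = 0.36418 kg m².
Total I = 1.4165 + 0.76351 + 0.36418 = 2.5442 kg m².

2.54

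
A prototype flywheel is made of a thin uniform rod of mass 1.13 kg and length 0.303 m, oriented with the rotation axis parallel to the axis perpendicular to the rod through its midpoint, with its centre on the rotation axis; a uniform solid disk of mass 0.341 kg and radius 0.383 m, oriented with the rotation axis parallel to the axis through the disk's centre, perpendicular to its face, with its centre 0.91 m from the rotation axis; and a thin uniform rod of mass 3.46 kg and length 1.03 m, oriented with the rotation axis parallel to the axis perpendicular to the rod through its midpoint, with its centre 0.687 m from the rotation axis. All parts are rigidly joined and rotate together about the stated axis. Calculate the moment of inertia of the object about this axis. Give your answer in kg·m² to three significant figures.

2.25

Thin rod: I_cm = (1/12)ML² = (1/12)(1.13)(0.303)² = 0.0086453 kg·m²; axis through the centre, so I = 0.0086453 kg·m².
Solid disk: I_cm = (1/2)MR² = (1/2)(0.341)(0.383)² = 0.02501 kg·m²; centre at d = 0.91 m, so the parallel axis theorem gives I = 0.02501 + (0.341)(0.91)² = 0.30739 kg·m².
Thin rod: I_cm = (1/12)ML² = (1/12)(3.46)(1.03)² = 0.30589 kg·m²; centre at d = 0.687 m, so the parallel axis theorem gives I = 0.30589 + (3.46)(0.687)² = 1.9389 kg·m².
Total I = 0.0086453 + 0.30739 + 1.9389 = 2.2549 kg·m².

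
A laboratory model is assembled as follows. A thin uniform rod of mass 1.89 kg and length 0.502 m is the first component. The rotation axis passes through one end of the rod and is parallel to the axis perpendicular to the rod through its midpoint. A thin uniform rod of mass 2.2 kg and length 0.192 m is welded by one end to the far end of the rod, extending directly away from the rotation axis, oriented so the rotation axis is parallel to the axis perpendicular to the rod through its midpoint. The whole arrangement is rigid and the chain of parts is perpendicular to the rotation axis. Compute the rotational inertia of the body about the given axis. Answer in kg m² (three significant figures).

0.952

Thin rod: I_cm = (1/12)ML² = (1/12)(1.89)(0.502)² = 0.039691 kg m²; centre at d = 0.251 m, so I = I_cm + Md² gives I = 0.039691 + (1.89)(0.251)² = 0.15876 kg m².
Thin rod: I_cm = (1/12)ML² = (1/12)(2.2)(0.192)² = 0.0067584 kg m²; centre at d = 0.251 + 0.251 + 0.096 = 0.598 m, so I = I_cm + Md² gives I = 0.0067584 + (2.2)(0.598)² = 0.79349 kg m².
Total I = 0.15876 + 0.79349 = 0.95225 kg m².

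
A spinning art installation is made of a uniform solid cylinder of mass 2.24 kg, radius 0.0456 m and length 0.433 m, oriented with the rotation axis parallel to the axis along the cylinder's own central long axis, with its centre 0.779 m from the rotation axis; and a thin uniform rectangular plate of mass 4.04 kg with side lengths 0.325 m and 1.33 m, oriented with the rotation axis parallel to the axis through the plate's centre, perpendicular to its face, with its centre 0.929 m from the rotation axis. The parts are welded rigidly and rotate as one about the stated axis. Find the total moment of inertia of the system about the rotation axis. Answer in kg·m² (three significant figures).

Solid cylinder: I_cm = (1/2)MR² = (1/2)(2.24)(0.0456)² = 0.0023289 kg·m²; centre at d = 0.779 m, so I = I_cm + Md² gives I = 0.0023289 + (2.24)(0.779)² = 1.3617 kg·m².
Rectangular plate: I_cm = (1/12)M(a²+b²) = (1/12)(4.04)[(0.325)² + (1.33)²] = 0.63109 kg·m²; centre at d = 0.929 m, so I = I_cm + Md² gives I = 0.63109 + (4.04)(0.929)² = 4.1178 kg·m².
Total I = 1.3617 + 4.1178 = 5.4794 kg·m².

5.48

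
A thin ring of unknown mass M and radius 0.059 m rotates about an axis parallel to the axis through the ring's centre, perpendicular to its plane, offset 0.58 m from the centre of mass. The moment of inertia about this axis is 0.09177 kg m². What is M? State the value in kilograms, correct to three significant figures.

0.270

I = I_cm + Md² = MR² + Md² = M·[1·(0.059)² + (0.58)²] = M·0.33988.
So M = 0.09177 / 0.33988 = 0.27001 kg.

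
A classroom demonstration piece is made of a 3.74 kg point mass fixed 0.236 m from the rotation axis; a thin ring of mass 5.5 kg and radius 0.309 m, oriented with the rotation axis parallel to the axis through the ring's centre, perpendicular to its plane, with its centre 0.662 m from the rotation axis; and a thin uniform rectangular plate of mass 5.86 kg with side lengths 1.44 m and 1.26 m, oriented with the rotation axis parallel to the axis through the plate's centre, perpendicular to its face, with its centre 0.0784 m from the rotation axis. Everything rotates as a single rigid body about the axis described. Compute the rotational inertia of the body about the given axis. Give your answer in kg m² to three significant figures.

Point mass: I_cm = 0; centre at d = 0.236 m, so I = I_cm + Md² gives I = 0 + (3.74)(0.236)² = 0.2083 kg m².
Thin ring: I_cm = MR² = (5.5)(0.309)² = 0.52515 kg m²; centre at d = 0.662 m, so I = I_cm + Md² gives I = 0.52515 + (5.5)(0.662)² = 2.9355 kg m².
Rectangular plate: I_cm = (1/12)M(a²+b²) = (1/12)(5.86)[(1.44)² + (1.26)²] = 1.7879 kg m²; centre at d = 0.0784 m, so I = I_cm + Md² gives I = 1.7879 + (5.86)(0.0784)² = 1.8239 kg m².
Total I = 0.2083 + 2.9355 + 1.8239 = 4.9677 kg m².

4.97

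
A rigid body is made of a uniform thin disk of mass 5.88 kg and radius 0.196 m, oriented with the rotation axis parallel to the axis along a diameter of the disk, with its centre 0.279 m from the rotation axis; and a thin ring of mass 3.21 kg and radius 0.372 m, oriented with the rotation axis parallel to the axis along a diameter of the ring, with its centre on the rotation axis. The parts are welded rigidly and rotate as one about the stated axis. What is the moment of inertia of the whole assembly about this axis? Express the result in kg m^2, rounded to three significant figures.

Thin disk: I_cm = (1/4)MR² = (1/4)(5.88)(0.196)² = 0.056472 kg m^2; centre at d = 0.279 m, so the parallel axis theorem gives I = 0.056472 + (5.88)(0.279)² = 0.51418 kg m^2.
Thin ring: I_cm = (1/2)MR² = (1/2)(3.21)(0.372)² = 0.22211 kg m^2; axis through the centre, so I = 0.22211 kg m^2.
Total I = 0.51418 + 0.22211 = 0.73628 kg m^2.

0.736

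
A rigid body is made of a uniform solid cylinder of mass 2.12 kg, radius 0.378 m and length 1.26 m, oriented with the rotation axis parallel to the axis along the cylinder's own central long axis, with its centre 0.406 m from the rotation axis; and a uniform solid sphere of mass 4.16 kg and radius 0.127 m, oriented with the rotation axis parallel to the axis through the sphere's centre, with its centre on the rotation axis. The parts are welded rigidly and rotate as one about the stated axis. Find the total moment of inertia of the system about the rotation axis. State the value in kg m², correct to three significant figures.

Solid cylinder: I_cm = (1/2)MR² = (1/2)(2.12)(0.378)² = 0.15146 kg m²; centre at d = 0.406 m, so the parallel axis theorem gives I = 0.15146 + (2.12)(0.406)² = 0.50091 kg m².
Solid sphere: I_cm = (2/5)MR² = (2/5)(4.16)(0.127)² = 0.026839 kg m²; axis through the centre, so I = 0.026839 kg m².
Total I = 0.50091 + 0.026839 = 0.52775 kg m².

0.528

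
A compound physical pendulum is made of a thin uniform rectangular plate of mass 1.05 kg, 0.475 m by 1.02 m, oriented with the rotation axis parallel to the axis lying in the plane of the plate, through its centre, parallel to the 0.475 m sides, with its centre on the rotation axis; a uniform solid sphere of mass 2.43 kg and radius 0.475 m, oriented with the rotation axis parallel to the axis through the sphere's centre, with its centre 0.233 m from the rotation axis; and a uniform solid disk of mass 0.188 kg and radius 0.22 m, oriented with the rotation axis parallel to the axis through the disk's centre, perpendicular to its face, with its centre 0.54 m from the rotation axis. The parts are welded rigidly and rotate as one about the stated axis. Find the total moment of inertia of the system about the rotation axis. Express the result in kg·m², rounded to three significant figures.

Rectangular plate: I_cm = (1/12)Mb² = (1/12)(1.05)(1.02)² = 0.091035 kg·m²; axis through the centre, so I = 0.091035 kg·m².
Solid sphere: I_cm = (2/5)MR² = (2/5)(2.43)(0.475)² = 0.21931 kg·m²; centre at d = 0.233 m, so the parallel axis theorem gives I = 0.21931 + (2.43)(0.233)² = 0.35123 kg·m².
Solid disk: I_cm = (1/2)MR² = (1/2)(0.188)(0.22)² = 0.0045496 kg·m²; centre at d = 0.54 m, so the parallel axis theorem gives I = 0.0045496 + (0.188)(0.54)² = 0.05937 kg·m².
Total I = 0.091035 + 0.35123 + 0.05937 = 0.50164 kg·m².

0.502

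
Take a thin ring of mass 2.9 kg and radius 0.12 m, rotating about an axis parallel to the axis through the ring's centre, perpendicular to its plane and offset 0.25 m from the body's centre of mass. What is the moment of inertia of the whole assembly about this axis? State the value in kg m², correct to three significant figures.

0.223

I_cm = MR² = (2.9)(0.12)² = 0.04176 kg m²; centre at d = 0.25 m, so the parallel axis theorem gives I = 0.04176 + (2.9)(0.25)² = 0.22301 kg m².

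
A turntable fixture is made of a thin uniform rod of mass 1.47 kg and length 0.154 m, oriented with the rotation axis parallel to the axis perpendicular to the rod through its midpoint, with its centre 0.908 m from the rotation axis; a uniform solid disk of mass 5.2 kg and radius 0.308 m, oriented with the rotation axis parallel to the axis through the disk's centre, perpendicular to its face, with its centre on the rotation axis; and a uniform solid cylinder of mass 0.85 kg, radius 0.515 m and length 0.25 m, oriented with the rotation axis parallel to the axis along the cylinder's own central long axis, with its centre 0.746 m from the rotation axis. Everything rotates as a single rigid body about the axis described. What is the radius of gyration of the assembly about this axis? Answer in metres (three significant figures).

0.522

Thin rod: I_cm = (1/12)ML² = (1/12)(1.47)(0.154)² = 0.0029052 kg m^2; centre at d = 0.908 m, so the parallel axis theorem gives I = 0.0029052 + (1.47)(0.908)² = 1.2149 kg m^2.
Solid disk: I_cm = (1/2)MR² = (1/2)(5.2)(0.308)² = 0.24665 kg m^2; axis through the centre, so I = 0.24665 kg m^2.
Solid cylinder: I_cm = (1/2)MR² = (1/2)(0.85)(0.515)² = 0.11272 kg m^2; centre at d = 0.746 m, so the parallel axis theorem gives I = 0.11272 + (0.85)(0.746)² = 0.58576 kg m^2.
Total I = 2.0473 kg m^2; total mass M = 7.52 kg.
k = √(I/M) = √(2.0473/7.52) = 0.52177 m.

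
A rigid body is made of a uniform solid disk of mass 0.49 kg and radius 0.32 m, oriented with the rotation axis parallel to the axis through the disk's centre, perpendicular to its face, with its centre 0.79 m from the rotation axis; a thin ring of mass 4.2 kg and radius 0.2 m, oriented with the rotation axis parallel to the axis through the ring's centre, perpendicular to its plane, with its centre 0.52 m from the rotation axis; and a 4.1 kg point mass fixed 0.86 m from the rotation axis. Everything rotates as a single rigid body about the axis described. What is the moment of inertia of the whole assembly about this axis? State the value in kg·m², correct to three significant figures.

4.67

Solid disk: I_cm = (1/2)MR² = (1/2)(0.49)(0.32)² = 0.025088 kg·m²; centre at d = 0.79 m, so the parallel axis theorem gives I = 0.025088 + (0.49)(0.79)² = 0.3309 kg·m².
Thin ring: I_cm = MR² = (4.2)(0.2)² = 0.168 kg·m²; centre at d = 0.52 m, so the parallel axis theorem gives I = 0.168 + (4.2)(0.52)² = 1.3037 kg·m².
Point mass: I_cm = 0; centre at d = 0.86 m, so the parallel axis theorem gives I = 0 + (4.1)(0.86)² = 3.0324 kg·m².
Total I = 0.3309 + 1.3037 + 3.0324 = 4.6669 kg·m².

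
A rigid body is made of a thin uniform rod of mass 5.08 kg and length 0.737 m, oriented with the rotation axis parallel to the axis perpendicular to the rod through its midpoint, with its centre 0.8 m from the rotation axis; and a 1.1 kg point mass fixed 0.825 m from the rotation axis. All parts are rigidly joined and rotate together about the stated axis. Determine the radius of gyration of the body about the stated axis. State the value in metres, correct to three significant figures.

Thin rod: I_cm = (1/12)ML² = (1/12)(5.08)(0.737)² = 0.22994 kg m²; centre at d = 0.8 m, so the parallel axis theorem gives I = 0.22994 + (5.08)(0.8)² = 3.4811 kg m².
Point mass: I_cm = 0; centre at d = 0.825 m, so the parallel axis theorem gives I = 0 + (1.1)(0.825)² = 0.74869 kg m².
Total I = 4.2298 kg m²; total mass M = 6.18 kg.
k = √(I/M) = √(4.2298/6.18) = 0.82731 m.

0.827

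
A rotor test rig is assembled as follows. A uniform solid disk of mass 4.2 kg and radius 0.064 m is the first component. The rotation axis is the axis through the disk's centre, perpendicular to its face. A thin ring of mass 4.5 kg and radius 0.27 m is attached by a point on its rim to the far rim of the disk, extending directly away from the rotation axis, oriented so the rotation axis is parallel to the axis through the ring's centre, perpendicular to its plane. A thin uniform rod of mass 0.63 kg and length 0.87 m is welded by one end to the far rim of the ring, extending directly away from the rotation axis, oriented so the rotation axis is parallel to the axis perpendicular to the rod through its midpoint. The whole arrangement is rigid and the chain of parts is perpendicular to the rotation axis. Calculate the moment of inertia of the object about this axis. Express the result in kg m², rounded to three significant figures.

Solid disk: I_cm = (1/2)MR² = (1/2)(4.2)(0.064)² = 0.0086016 kg m²; axis through the centre, so I = 0.0086016 kg m².
Thin ring: I_cm = MR² = (4.5)(0.27)² = 0.32805 kg m²; centre at d = 0.064 + 0.27 = 0.334 m, so I = I_cm + Md² gives I = 0.32805 + (4.5)(0.334)² = 0.83005 kg m².
Thin rod: I_cm = (1/12)ML² = (1/12)(0.63)(0.87)² = 0.039737 kg m²; centre at d = 0.064 + 0.27 + 0.27 + 0.435 = 1.039 m, so I = I_cm + Md² gives I = 0.039737 + (0.63)(1.039)² = 0.71984 kg m².
Total I = 0.0086016 + 0.83005 + 0.71984 = 1.5585 kg m².

1.56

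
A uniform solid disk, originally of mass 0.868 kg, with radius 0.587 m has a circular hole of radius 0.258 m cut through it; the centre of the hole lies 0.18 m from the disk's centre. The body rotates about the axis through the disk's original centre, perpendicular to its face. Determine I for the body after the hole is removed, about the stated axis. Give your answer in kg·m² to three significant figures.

0.139

Unpierced body about its centre: I₀ = (1/2)MR² = (1/2)(0.868)(0.587)² = 0.14954 kg·m².
The removed disk has mass m = M·(r/R)² = (0.868)(0.258/0.587)² = 0.16768 kg (same uniform areal density).
Its moment of inertia about the rotation axis (parallel-axis theorem): I_hole = (1/2)mr² + md² = (1/2)(0.16768)(0.258)² + (0.16768)(0.18)² = 0.011014 kg·m².
Treating the hole as negative mass, I = I₀ − I_hole = 0.14954 − 0.011014 = 0.13853 kg·m².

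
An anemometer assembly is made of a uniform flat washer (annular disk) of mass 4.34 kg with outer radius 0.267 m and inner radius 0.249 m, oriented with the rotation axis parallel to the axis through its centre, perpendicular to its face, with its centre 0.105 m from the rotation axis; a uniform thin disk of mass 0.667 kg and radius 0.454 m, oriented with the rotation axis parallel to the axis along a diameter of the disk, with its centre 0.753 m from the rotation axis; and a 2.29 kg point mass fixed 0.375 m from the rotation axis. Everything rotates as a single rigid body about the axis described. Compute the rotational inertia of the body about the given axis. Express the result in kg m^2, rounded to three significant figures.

1.07

Annular disk: I_cm = (1/2)M(R²+r²) = (1/2)(4.34)[(0.267)² + (0.249)²] = 0.28924 kg m^2; centre at d = 0.105 m, so I = I_cm + Md² gives I = 0.28924 + (4.34)(0.105)² = 0.33709 kg m^2.
Thin disk: I_cm = (1/4)MR² = (1/4)(0.667)(0.454)² = 0.03437 kg m^2; centre at d = 0.753 m, so I = I_cm + Md² gives I = 0.03437 + (0.667)(0.753)² = 0.41256 kg m^2.
Point mass: I_cm = 0; centre at d = 0.375 m, so I = I_cm + Md² gives I = 0 + (2.29)(0.375)² = 0.32203 kg m^2.
Total I = 0.33709 + 0.41256 + 0.32203 = 1.0717 kg m^2.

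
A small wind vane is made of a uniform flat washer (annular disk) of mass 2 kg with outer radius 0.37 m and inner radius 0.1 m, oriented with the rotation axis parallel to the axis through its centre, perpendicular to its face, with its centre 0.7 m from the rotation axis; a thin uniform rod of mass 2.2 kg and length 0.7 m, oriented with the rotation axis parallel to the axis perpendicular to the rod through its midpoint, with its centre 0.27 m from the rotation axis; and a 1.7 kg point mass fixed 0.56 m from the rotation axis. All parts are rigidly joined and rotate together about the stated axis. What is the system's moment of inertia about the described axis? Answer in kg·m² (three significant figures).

Annular disk: I_cm = (1/2)M(R²+r²) = (1/2)(2)[(0.37)² + (0.1)²] = 0.1469 kg·m²; centre at d = 0.7 m, so the parallel axis theorem gives I = 0.1469 + (2)(0.7)² = 1.1269 kg·m².
Thin rod: I_cm = (1/12)ML² = (1/12)(2.2)(0.7)² = 0.089833 kg·m²; centre at d = 0.27 m, so the parallel axis theorem gives I = 0.089833 + (2.2)(0.27)² = 0.25021 kg·m².
Point mass: I_cm = 0; centre at d = 0.56 m, so the parallel axis theorem gives I = 0 + (1.7)(0.56)² = 0.53312 kg·m².
Total I = 1.1269 + 0.25021 + 0.53312 = 1.9102 kg·m².

1.91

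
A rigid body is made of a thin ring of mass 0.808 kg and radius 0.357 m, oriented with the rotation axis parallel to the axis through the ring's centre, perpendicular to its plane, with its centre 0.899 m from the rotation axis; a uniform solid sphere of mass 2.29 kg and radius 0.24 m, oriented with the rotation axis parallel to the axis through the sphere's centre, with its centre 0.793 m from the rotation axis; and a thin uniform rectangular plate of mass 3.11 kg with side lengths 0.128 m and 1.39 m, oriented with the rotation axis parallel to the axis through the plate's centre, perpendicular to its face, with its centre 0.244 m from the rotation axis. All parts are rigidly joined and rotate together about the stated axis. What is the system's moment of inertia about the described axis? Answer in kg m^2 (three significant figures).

Thin ring: I_cm = MR² = (0.808)(0.357)² = 0.10298 kg m^2; centre at d = 0.899 m, so I = I_cm + Md² gives I = 0.10298 + (0.808)(0.899)² = 0.75601 kg m^2.
Solid sphere: I_cm = (2/5)MR² = (2/5)(2.29)(0.24)² = 0.052762 kg m^2; centre at d = 0.793 m, so I = I_cm + Md² gives I = 0.052762 + (2.29)(0.793)² = 1.4928 kg m^2.
Rectangular plate: I_cm = (1/12)M(a²+b²) = (1/12)(3.11)[(0.128)² + (1.39)²] = 0.50498 kg m^2; centre at d = 0.244 m, so I = I_cm + Md² gives I = 0.50498 + (3.11)(0.244)² = 0.69014 kg m^2.
Total I = 0.75601 + 1.4928 + 0.69014 = 2.939 kg m^2.

2.94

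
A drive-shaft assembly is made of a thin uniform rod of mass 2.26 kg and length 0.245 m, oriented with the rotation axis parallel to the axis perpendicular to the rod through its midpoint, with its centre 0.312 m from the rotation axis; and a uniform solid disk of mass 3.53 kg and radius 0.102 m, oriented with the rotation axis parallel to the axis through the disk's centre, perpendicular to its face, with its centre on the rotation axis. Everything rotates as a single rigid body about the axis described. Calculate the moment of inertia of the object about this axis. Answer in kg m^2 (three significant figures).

Thin rod: I_cm = (1/12)ML² = (1/12)(2.26)(0.245)² = 0.011305 kg m^2; centre at d = 0.312 m, so the parallel axis theorem gives I = 0.011305 + (2.26)(0.312)² = 0.2313 kg m^2.
Solid disk: I_cm = (1/2)MR² = (1/2)(3.53)(0.102)² = 0.018363 kg m^2; axis through the centre, so I = 0.018363 kg m^2.
Total I = 0.2313 + 0.018363 = 0.24967 kg m^2.

0.250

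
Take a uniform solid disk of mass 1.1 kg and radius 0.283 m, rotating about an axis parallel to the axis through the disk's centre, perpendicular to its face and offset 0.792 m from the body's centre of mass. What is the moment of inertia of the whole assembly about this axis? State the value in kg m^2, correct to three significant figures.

0.734

I_cm = (1/2)MR² = (1/2)(1.1)(0.283)² = 0.044049 kg m^2; centre at d = 0.792 m, so I = I_cm + Md² gives I = 0.044049 + (1.1)(0.792)² = 0.73404 kg m^2.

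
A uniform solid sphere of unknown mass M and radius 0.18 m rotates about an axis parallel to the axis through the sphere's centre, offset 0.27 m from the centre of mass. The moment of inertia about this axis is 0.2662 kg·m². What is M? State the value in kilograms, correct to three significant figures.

3.10

I = I_cm + Md² = (2/5)MR² + Md² = M·[0.4·(0.18)² + (0.27)²] = M·0.08586.
So M = 0.2662 / 0.08586 = 3.1004 kg.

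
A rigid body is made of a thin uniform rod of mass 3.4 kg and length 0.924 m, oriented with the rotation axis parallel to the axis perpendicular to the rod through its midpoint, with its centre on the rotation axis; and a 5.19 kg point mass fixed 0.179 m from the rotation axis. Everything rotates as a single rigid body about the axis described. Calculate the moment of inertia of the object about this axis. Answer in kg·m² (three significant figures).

0.408

Thin rod: I_cm = (1/12)ML² = (1/12)(3.4)(0.924)² = 0.2419 kg·m²; axis through the centre, so I = 0.2419 kg·m².
Point mass: I_cm = 0; centre at d = 0.179 m, so the parallel axis theorem gives I = 0 + (5.19)(0.179)² = 0.16629 kg·m².
Total I = 0.2419 + 0.16629 = 0.4082 kg·m².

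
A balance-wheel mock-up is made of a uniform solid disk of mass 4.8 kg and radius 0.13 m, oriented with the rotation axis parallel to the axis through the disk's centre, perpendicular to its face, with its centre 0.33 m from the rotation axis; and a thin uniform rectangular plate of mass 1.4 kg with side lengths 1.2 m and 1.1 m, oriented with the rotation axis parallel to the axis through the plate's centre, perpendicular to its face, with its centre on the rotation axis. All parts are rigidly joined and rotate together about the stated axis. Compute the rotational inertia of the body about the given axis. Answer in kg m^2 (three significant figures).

0.872

Solid disk: I_cm = (1/2)MR² = (1/2)(4.8)(0.13)² = 0.04056 kg m^2; centre at d = 0.33 m, so I = I_cm + Md² gives I = 0.04056 + (4.8)(0.33)² = 0.56328 kg m^2.
Rectangular plate: I_cm = (1/12)M(a²+b²) = (1/12)(1.4)[(1.2)² + (1.1)²] = 0.30917 kg m^2; axis through the centre, so I = 0.30917 kg m^2.
Total I = 0.56328 + 0.30917 = 0.87245 kg m^2.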